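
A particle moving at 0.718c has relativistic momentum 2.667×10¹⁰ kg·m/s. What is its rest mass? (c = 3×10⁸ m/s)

γ = 1/√(1 - 0.718²) = 1.4367
v = 0.718 × 3×10⁸ = 2.154×10⁸ m/s
m = p/(γv) = 2.667×10¹⁰/(1.4367 × 2.154×10⁸) = 86.18 kg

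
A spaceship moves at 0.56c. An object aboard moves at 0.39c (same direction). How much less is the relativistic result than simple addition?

Classical: u' + v = 0.39 + 0.56 = 0.95c
Relativistic: u = (0.39 + 0.56)/(1 + 0.2184) = 0.95/1.2184 = 0.7797c
Difference: 0.95 - 0.7797 = 0.1703c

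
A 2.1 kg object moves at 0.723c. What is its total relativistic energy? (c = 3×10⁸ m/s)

γ = 1/√(1 - 0.723²) = 1.4475
mc² = 2.1 × (3×10⁸)² = 1.890×10¹⁷ J
E = γmc² = 1.4475 × 1.890×10¹⁷ = 2.736×10¹⁷ J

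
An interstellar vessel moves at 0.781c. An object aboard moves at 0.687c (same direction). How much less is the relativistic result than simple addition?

Classical: u' + v = 0.687 + 0.781 = 1.468c
Relativistic: u = (0.687 + 0.781)/(1 + 0.536547) = 1.468/1.536547 = 0.9554c
Difference: 1.468 - 0.9554 = 0.5126c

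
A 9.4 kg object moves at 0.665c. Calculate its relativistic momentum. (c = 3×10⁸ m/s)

γ = 1/√(1 - 0.665²) = 1.339
v = 0.665 × 3×10⁸ = 1.995×10⁸ m/s
p = γmv = 1.339 × 9.4 × 1.995×10⁸ = 2.511×10⁹ kg·m/s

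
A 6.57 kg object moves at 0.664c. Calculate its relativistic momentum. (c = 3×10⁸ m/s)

γ = 1/√(1 - 0.664²) = 1.337
v = 0.664 × 3×10⁸ = 1.992×10⁸ m/s
p = γmv = 1.337 × 6.57 × 1.992×10⁸ = 1.750×10⁹ kg·m/s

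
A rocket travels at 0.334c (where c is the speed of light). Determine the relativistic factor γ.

v/c = 0.334, so (v/c)² = 0.111556
1 - (v/c)² = 0.888444
γ = 1/√(0.888444) = 1.061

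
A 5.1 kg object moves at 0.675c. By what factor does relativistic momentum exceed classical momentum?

p_rel = γmv, p_class = mv
Ratio = γ = 1/√(1 - 0.675²) = 1.355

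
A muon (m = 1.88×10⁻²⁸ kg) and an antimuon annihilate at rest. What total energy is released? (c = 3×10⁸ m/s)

Both particles have the same rest mass, so total mass = 2m
E = 2m·c² = 2 × 1.88×10⁻²⁸ × (3×10⁸)²
= 2 × 1.88×10⁻²⁸ × 9×10¹⁶
= 3.384×10⁻¹¹ J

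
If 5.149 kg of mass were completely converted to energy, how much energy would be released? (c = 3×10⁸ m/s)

Using E = mc²:
c² = (3×10⁸)² = 9×10¹⁶ m²/s²
E = 5.149 × 9×10¹⁶ = 4.634×10¹⁷ J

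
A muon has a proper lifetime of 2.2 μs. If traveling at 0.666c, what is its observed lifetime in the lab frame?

Proper lifetime τ₀ = 2.2 μs
γ = 1/√(1 - 0.666²) = 1.3406
τ = γτ₀ = 1.3406 × 2.2 μs = 2.949 μs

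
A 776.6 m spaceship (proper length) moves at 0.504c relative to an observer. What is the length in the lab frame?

Proper length L₀ = 776.6 m
γ = 1/√(1 - 0.504²) = 1.1578
L = L₀/γ = 776.6/1.1578 = 670.8 m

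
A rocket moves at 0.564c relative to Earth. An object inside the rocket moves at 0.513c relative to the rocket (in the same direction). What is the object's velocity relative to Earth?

u = (u' + v)/(1 + u'v/c²)
Numerator: 0.513 + 0.564 = 1.077
Denominator: 1 + 0.289332 = 1.289332
u = 1.077/1.289332 = 0.8353c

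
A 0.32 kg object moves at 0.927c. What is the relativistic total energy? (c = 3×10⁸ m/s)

γ = 1/√(1 - 0.927²) = 2.6662
mc² = 0.32 × (3×10⁸)² = 2.880×10¹⁶ J
E = γmc² = 2.6662 × 2.880×10¹⁶ = 7.679×10¹⁶ J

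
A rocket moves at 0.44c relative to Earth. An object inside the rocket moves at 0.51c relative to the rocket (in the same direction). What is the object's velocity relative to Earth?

u = (u' + v)/(1 + u'v/c²)
Numerator: 0.51 + 0.44 = 0.95
Denominator: 1 + 0.2244 = 1.2244
u = 0.95/1.2244 = 0.7759c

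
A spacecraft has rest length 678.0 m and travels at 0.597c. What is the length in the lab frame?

Proper length L₀ = 678.0 m
γ = 1/√(1 - 0.597²) = 1.2465
L = L₀/γ = 678.0/1.2465 = 543.9 m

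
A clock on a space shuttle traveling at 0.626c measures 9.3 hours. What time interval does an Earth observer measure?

Proper time Δt₀ = 9.3 hours
γ = 1/√(1 - 0.626²) = 1.2823
Δt = γΔt₀ = 1.2823 × 9.3 = 11.93 hours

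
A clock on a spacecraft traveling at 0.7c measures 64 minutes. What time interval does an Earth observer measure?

Proper time Δt₀ = 64 minutes
γ = 1/√(1 - 0.7²) = 1.4003
Δt = γΔt₀ = 1.4003 × 64 = 89.62 minutes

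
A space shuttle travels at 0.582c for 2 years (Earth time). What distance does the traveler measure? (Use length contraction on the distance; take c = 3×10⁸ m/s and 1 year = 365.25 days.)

Earth distance: d = v × t = 0.582c × 2 yr = 1.10199×10¹⁶ m
γ = 1.22973
d' = d/γ = 1.10199×10¹⁶/1.22973 = 8.961×10¹⁵ m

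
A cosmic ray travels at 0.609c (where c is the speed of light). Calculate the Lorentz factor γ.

v/c = 0.609, so (v/c)² = 0.370881
1 - (v/c)² = 0.629119
γ = 1/√(0.629119) = 1.261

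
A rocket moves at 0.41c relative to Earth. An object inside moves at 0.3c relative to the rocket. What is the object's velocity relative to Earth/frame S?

u = (u' + v)/(1 + u'v/c²)
Numerator: 0.3 + 0.41 = 0.71
Denominator: 1 + 0.123 = 1.123
u = 0.71/1.123 = 0.6322c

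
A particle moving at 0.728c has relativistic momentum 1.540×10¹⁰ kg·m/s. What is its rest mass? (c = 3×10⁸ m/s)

γ = 1/√(1 - 0.728²) = 1.4586
v = 0.728 × 3×10⁸ = 2.184×10⁸ m/s
m = p/(γv) = 1.540×10¹⁰/(1.4586 × 2.184×10⁸) = 48.34 kg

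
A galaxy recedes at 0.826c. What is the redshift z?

β = 0.826
(1+β)/(1-β) = 1.826/0.174 = 10.49
√(10.49) = 3.239
z = 3.239 - 1 = 2.239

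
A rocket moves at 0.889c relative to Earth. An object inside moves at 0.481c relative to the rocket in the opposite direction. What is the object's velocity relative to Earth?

Object's velocity in rocket frame is u' = -0.481c
u = (u' + v)/(1 + u'v/c²) = (v - 0.481)/(1 - 0.481·v/c²)
Numerator: 0.889 - 0.481 = 0.408
Denominator: 1 - 0.427609 = 0.572391
u = 0.408/0.572391 = 0.7128c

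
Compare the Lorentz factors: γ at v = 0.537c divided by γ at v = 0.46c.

γ₁ = 1/√(1 - 0.537²) = 1.1854
γ₂ = 1/√(1 - 0.46²) = 1.1262
γ₁/γ₂ = 1.1854/1.1262 = 1.053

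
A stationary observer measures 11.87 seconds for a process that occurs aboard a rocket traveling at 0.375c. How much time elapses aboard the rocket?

Dilated time Δt = 11.87 seconds
γ = 1/√(1 - 0.375²) = 1.079
Δt₀ = Δt/γ = 11.87/1.079 = 11.00 seconds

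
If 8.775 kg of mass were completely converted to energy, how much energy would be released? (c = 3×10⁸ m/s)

Using E = mc²:
c² = (3×10⁸)² = 9×10¹⁶ m²/s²
E = 8.775 × 9×10¹⁶ = 7.898×10¹⁷ J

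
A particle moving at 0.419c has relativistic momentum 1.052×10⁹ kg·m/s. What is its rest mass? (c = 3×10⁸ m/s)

γ = 1/√(1 - 0.419²) = 1.1013
v = 0.419 × 3×10⁸ = 1.257×10⁸ m/s
m = p/(γv) = 1.052×10⁹/(1.1013 × 1.257×10⁸) = 7.599 kg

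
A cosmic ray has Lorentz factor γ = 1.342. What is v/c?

From γ = 1/√(1 - v²/c²):
1/γ² = 1/1.342² = 0.5553
v²/c² = 1 - 0.5553 = 0.4447
v/c = √(0.4447) = 0.6669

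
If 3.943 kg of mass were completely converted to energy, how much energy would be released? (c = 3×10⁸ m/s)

Using E = mc²:
c² = (3×10⁸)² = 9×10¹⁶ m²/s²
E = 3.943 × 9×10¹⁶ = 3.549×10¹⁷ J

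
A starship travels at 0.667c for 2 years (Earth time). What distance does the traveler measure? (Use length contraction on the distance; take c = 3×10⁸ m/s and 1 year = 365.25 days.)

Earth distance: d = v × t = 0.667c × 2 yr = 1.26294×10¹⁶ m
γ = 1.34218
d' = d/γ = 1.26294×10¹⁶/1.34218 = 9.410×10¹⁵ m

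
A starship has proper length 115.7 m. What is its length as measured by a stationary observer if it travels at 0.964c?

Proper length L₀ = 115.7 m
γ = 1/√(1 - 0.964²) = 3.761
L = L₀/γ = 115.7/3.761 = 30.76 m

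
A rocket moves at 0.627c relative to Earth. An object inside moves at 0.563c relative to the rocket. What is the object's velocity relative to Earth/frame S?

u = (u' + v)/(1 + u'v/c²)
Numerator: 0.563 + 0.627 = 1.19
Denominator: 1 + 0.353001 = 1.353001
u = 1.19/1.353001 = 0.8795c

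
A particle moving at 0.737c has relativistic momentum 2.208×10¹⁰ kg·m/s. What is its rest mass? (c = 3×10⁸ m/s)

γ = 1/√(1 - 0.737²) = 1.4795
v = 0.737 × 3×10⁸ = 2.211×10⁸ m/s
m = p/(γv) = 2.208×10¹⁰/(1.4795 × 2.211×10⁸) = 67.50 kg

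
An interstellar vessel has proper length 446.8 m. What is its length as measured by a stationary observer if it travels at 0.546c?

Proper length L₀ = 446.8 m
γ = 1/√(1 - 0.546²) = 1.1936
L = L₀/γ = 446.8/1.1936 = 374.3 m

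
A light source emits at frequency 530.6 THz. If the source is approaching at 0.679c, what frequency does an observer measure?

β = v/c = 0.679
(1+β)/(1-β) = 1.679/0.321 = 5.23053
Doppler factor = √(5.23053) = 2.28704
f_obs = 530.6 × 2.28704 = 1214 THz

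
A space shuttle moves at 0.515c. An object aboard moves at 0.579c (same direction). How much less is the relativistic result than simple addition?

Classical: u' + v = 0.579 + 0.515 = 1.094c
Relativistic: u = (0.579 + 0.515)/(1 + 0.298185) = 1.094/1.298185 = 0.8427c
Difference: 1.094 - 0.8427 = 0.2513c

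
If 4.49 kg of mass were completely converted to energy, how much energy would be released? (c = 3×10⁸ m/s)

Using E = mc²:
c² = (3×10⁸)² = 9×10¹⁶ m²/s²
E = 4.49 × 9×10¹⁶ = 4.041×10¹⁷ J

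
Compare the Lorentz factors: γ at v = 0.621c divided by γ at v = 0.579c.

γ₁ = 1/√(1 - 0.621²) = 1.276
γ₂ = 1/√(1 - 0.579²) = 1.227
γ₁/γ₂ = 1.276/1.227 = 1.040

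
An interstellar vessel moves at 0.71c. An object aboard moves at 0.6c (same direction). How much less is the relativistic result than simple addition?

Classical: u' + v = 0.6 + 0.71 = 1.31c
Relativistic: u = (0.6 + 0.71)/(1 + 0.426) = 1.31/1.426 = 0.9187c
Difference: 1.31 - 0.9187 = 0.3913c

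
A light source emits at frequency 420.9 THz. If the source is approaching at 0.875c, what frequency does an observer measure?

β = v/c = 0.875
(1+β)/(1-β) = 1.875/0.125 = 15.00
Doppler factor = √(15.00) = 3.873
f_obs = 420.9 × 3.873 = 1630 THz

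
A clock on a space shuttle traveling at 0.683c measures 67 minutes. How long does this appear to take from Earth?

Proper time Δt₀ = 67 minutes
γ = 1/√(1 - 0.683²) = 1.3691
Δt = γΔt₀ = 1.3691 × 67 = 91.73 minutes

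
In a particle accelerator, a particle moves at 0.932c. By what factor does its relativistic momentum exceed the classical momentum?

p_rel = γmv, p_class = mv
Ratio = γ = 1/√(1 - 0.932²)
= 1/√(0.131376) = 2.759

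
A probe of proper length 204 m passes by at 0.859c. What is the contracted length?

Proper length L₀ = 204 m
γ = 1/√(1 - 0.859²) = 1.9532
L = L₀/γ = 204/1.9532 = 104.4 m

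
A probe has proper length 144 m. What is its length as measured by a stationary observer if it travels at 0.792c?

Proper length L₀ = 144 m
γ = 1/√(1 - 0.792²) = 1.6379
L = L₀/γ = 144/1.6379 = 87.92 m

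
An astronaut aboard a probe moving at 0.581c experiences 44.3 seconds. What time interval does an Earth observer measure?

Proper time Δt₀ = 44.3 seconds
γ = 1/√(1 - 0.581²) = 1.2286
Δt = γΔt₀ = 1.2286 × 44.3 = 54.43 seconds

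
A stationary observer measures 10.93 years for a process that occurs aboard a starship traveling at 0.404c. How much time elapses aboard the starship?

Dilated time Δt = 10.93 years
γ = 1/√(1 - 0.404²) = 1.0932
Δt₀ = Δt/γ = 10.93/1.0932 = 9.998 years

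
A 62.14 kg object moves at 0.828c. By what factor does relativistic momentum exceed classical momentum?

p_rel = γmv, p_class = mv
Ratio = γ = 1/√(1 - 0.828²) = 1.783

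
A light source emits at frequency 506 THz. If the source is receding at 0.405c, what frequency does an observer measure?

β = v/c = 0.405
(1-β)/(1+β) = 0.595/1.405 = 0.4235
Doppler factor = √(0.4235) = 0.6508
f_obs = 506 × 0.6508 = 329.3 THz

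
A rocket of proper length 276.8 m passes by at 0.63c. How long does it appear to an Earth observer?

Proper length L₀ = 276.8 m
γ = 1/√(1 - 0.63²) = 1.2877
L = L₀/γ = 276.8/1.2877 = 215.0 m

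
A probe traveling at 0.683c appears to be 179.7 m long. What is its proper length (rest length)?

Contracted length L = 179.7 m
γ = 1/√(1 - 0.683²) = 1.369
L₀ = γL = 1.369 × 179.7 = 246.0 m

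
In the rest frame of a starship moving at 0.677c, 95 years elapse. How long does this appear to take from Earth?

Proper time Δt₀ = 95 years
γ = 1/√(1 - 0.677²) = 1.359
Δt = γΔt₀ = 1.359 × 95 = 129.1 years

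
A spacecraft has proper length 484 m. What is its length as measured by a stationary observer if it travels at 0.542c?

Proper length L₀ = 484 m
γ = 1/√(1 - 0.542²) = 1.190
L = L₀/γ = 484/1.190 = 406.7 m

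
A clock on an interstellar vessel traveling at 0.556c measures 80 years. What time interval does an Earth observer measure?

Proper time Δt₀ = 80 years
γ = 1/√(1 - 0.556²) = 1.2031
Δt = γΔt₀ = 1.2031 × 80 = 96.25 years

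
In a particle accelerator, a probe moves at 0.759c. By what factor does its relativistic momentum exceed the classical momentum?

p_rel = γmv, p_class = mv
Ratio = γ = 1/√(1 - 0.759²)
= 1/√(0.423919) = 1.536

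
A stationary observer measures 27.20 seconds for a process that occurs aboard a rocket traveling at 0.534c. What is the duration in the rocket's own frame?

Dilated time Δt = 27.20 seconds
γ = 1/√(1 - 0.534²) = 1.1828
Δt₀ = Δt/γ = 27.20/1.1828 = 23.00 seconds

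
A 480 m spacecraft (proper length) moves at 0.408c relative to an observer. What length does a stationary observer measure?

Proper length L₀ = 480 m
γ = 1/√(1 - 0.408²) = 1.0953
L = L₀/γ = 480/1.0953 = 438.2 m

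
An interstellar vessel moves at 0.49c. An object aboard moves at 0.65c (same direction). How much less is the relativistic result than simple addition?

Classical: u' + v = 0.65 + 0.49 = 1.14c
Relativistic: u = (0.65 + 0.49)/(1 + 0.3185) = 1.14/1.3185 = 0.8646c
Difference: 1.14 - 0.8646 = 0.2754c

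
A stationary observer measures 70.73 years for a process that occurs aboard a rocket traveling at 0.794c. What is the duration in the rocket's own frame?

Dilated time Δt = 70.73 years
γ = 1/√(1 - 0.794²) = 1.645
Δt₀ = Δt/γ = 70.73/1.645 = 43.00 years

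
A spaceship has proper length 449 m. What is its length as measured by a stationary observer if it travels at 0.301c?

Proper length L₀ = 449 m
γ = 1/√(1 - 0.301²) = 1.0486
L = L₀/γ = 449/1.0486 = 428.2 m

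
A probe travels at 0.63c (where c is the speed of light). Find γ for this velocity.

v/c = 0.63, so (v/c)² = 0.3969
1 - (v/c)² = 0.6031
γ = 1/√(0.6031) = 1.288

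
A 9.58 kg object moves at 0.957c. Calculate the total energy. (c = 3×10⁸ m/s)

γ = 1/√(1 - 0.957²) = 3.447
mc² = 9.58 × (3×10⁸)² = 8.622×10¹⁷ J
E = γmc² = 3.447 × 8.622×10¹⁷ = 2.972×10¹⁸ J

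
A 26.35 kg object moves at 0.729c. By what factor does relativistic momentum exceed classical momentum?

p_rel = γmv, p_class = mv
Ratio = γ = 1/√(1 - 0.729²) = 1.461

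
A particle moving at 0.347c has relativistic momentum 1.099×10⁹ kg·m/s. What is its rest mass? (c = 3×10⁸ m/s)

γ = 1/√(1 - 0.347²) = 1.0663
v = 0.347 × 3×10⁸ = 1.041×10⁸ m/s
m = p/(γv) = 1.099×10⁹/(1.0663 × 1.041×10⁸) = 9.901 kg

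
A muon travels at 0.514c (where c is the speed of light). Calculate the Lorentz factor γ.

v/c = 0.514, so (v/c)² = 0.264196
1 - (v/c)² = 0.735804
γ = 1/√(0.735804) = 1.166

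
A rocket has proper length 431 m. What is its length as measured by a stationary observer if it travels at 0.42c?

Proper length L₀ = 431 m
γ = 1/√(1 - 0.42²) = 1.102
L = L₀/γ = 431/1.102 = 391.1 m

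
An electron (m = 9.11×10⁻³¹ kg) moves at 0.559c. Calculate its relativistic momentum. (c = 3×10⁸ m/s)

γ = 1/√(1 - 0.559²) = 1.20603
v = 0.559 × 3×10⁸ = 1.677×10⁸ m/s
p = γmv = 1.20603 × 9.11×10⁻³¹ × 1.677×10⁸ = 1.843×10⁻²² kg·m/s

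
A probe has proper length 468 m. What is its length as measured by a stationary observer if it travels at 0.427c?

Proper length L₀ = 468 m
γ = 1/√(1 - 0.427²) = 1.1059
L = L₀/γ = 468/1.1059 = 423.2 m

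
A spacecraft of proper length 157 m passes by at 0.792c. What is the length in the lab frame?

Proper length L₀ = 157 m
γ = 1/√(1 - 0.792²) = 1.638
L = L₀/γ = 157/1.638 = 95.85 m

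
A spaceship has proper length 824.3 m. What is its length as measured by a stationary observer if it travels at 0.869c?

Proper length L₀ = 824.3 m
γ = 1/√(1 - 0.869²) = 2.021
L = L₀/γ = 824.3/2.021 = 407.9 m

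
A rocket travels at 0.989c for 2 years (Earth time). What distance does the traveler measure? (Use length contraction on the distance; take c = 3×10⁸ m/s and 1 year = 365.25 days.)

Earth distance: d = v × t = 0.989c × 2 yr = 1.873×10¹⁶ m
γ = 6.761
d' = d/γ = 1.873×10¹⁶/6.761 = 2.770×10¹⁵ m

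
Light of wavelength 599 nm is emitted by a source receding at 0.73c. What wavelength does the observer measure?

β = 0.73
Wavelength Doppler factor = √(1.73/0.27) = √(6.407) = 2.531
λ_obs = 599 × 2.531 = 1516 nm (redshift)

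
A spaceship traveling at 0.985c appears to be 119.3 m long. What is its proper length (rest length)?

Contracted length L = 119.3 m
γ = 1/√(1 - 0.985²) = 5.7953
L₀ = γL = 5.7953 × 119.3 = 691.4 m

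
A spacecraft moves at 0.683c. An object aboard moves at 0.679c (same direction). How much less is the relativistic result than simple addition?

Classical: u' + v = 0.679 + 0.683 = 1.362c
Relativistic: u = (0.679 + 0.683)/(1 + 0.463757) = 1.362/1.463757 = 0.9305c
Difference: 1.362 - 0.9305 = 0.4315c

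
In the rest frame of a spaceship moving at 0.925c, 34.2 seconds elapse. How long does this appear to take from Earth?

Proper time Δt₀ = 34.2 seconds
γ = 1/√(1 - 0.925²) = 2.632
Δt = γΔt₀ = 2.632 × 34.2 = 90.01 seconds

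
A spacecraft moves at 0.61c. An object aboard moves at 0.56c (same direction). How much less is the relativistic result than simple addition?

Classical: u' + v = 0.56 + 0.61 = 1.17c
Relativistic: u = (0.56 + 0.61)/(1 + 0.3416) = 1.17/1.3416 = 0.8721c
Difference: 1.17 - 0.8721 = 0.2979c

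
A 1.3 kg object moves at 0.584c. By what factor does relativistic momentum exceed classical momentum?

p_rel = γmv, p_class = mv
Ratio = γ = 1/√(1 - 0.584²) = 1.232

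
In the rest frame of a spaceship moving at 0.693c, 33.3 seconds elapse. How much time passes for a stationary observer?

Proper time Δt₀ = 33.3 seconds
γ = 1/√(1 - 0.693²) = 1.387
Δt = γΔt₀ = 1.387 × 33.3 = 46.19 seconds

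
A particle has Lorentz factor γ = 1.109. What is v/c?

From γ = 1/√(1 - v²/c²):
1/γ² = 1/1.109² = 0.8131
v²/c² = 1 - 0.8131 = 0.1869
v/c = √(0.1869) = 0.4323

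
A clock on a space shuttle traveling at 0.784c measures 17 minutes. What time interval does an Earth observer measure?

Proper time Δt₀ = 17 minutes
γ = 1/√(1 - 0.784²) = 1.611
Δt = γΔt₀ = 1.611 × 17 = 27.39 minutes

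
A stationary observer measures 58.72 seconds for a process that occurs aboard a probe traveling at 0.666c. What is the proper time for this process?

Dilated time Δt = 58.72 seconds
γ = 1/√(1 - 0.666²) = 1.3406
Δt₀ = Δt/γ = 58.72/1.3406 = 43.80 seconds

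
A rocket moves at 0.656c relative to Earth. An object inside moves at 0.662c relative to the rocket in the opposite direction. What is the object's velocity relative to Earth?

Object's velocity in rocket frame is u' = -0.662c
u = (u' + v)/(1 + u'v/c²) = (v - 0.662)/(1 - 0.662·v/c²)
Numerator: 0.656 - 0.662 = -0.006
Denominator: 1 - 0.434272 = 0.565728
u = -0.006/0.565728 = -0.01061c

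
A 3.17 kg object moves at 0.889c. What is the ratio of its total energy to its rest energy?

E = γmc², E₀ = mc²
E/E₀ = γ = 1/√(1 - 0.889²) = 2.184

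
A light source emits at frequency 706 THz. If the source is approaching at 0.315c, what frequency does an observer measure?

β = v/c = 0.315
(1+β)/(1-β) = 1.315/0.685 = 1.9197
Doppler factor = √(1.9197) = 1.3855
f_obs = 706 × 1.3855 = 978.2 THz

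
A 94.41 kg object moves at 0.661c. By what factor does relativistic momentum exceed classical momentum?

p_rel = γmv, p_class = mv
Ratio = γ = 1/√(1 - 0.661²) = 1.333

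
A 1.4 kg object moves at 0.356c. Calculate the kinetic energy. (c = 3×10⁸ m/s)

γ = 1/√(1 - 0.356²) = 1.070107
γ - 1 = 0.070107
KE = (γ-1)mc² = 0.070107 × 1.4 × (3×10⁸)² = 8.833×10¹⁵ J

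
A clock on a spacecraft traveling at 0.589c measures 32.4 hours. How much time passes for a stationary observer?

Proper time Δt₀ = 32.4 hours
γ = 1/√(1 - 0.589²) = 1.2374
Δt = γΔt₀ = 1.2374 × 32.4 = 40.09 hours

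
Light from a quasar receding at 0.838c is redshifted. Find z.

β = 0.838
(1+β)/(1-β) = 1.838/0.162 = 11.346
√(11.346) = 3.368
z = 3.368 - 1 = 2.368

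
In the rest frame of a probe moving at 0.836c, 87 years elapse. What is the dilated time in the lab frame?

Proper time Δt₀ = 87 years
γ = 1/√(1 - 0.836²) = 1.822
Δt = γΔt₀ = 1.822 × 87 = 158.5 years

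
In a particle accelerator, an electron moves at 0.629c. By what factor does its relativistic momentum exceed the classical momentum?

p_rel = γmv, p_class = mv
Ratio = γ = 1/√(1 - 0.629²)
= 1/√(0.604359) = 1.286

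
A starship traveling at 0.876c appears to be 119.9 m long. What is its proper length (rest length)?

Contracted length L = 119.9 m
γ = 1/√(1 - 0.876²) = 2.073
L₀ = γL = 2.073 × 119.9 = 248.6 m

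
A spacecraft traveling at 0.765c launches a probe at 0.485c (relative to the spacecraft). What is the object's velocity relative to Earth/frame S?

u = (u' + v)/(1 + u'v/c²)
Numerator: 0.485 + 0.765 = 1.25
Denominator: 1 + 0.371025 = 1.371025
u = 1.25/1.371025 = 0.9117c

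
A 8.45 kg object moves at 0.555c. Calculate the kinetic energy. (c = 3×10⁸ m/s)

γ = 1/√(1 - 0.555²) = 1.2021
γ - 1 = 0.2021
KE = (γ-1)mc² = 0.2021 × 8.45 × (3×10⁸)² = 1.537×10¹⁷ J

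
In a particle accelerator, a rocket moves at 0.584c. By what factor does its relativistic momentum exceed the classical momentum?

p_rel = γmv, p_class = mv
Ratio = γ = 1/√(1 - 0.584²)
= 1/√(0.658944) = 1.232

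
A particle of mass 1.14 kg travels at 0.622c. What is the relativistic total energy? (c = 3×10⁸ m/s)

γ = 1/√(1 - 0.622²) = 1.277
mc² = 1.14 × (3×10⁸)² = 1.026×10¹⁷ J
E = γmc² = 1.277 × 1.026×10¹⁷ = 1.310×10¹⁷ J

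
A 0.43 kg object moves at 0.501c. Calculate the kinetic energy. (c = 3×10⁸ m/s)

γ = 1/√(1 - 0.501²) = 1.15547
γ - 1 = 0.15547
KE = (γ-1)mc² = 0.15547 × 0.43 × (3×10⁸)² = 6.017×10¹⁵ J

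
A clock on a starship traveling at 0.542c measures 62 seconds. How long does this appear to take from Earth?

Proper time Δt₀ = 62 seconds
γ = 1/√(1 - 0.542²) = 1.190
Δt = γΔt₀ = 1.190 × 62 = 73.78 seconds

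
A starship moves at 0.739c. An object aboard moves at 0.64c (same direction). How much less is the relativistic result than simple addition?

Classical: u' + v = 0.64 + 0.739 = 1.379c
Relativistic: u = (0.64 + 0.739)/(1 + 0.47296) = 1.379/1.47296 = 0.9362c
Difference: 1.379 - 0.9362 = 0.4428c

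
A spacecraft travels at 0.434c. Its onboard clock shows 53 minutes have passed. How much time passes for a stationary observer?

Proper time Δt₀ = 53 minutes
γ = 1/√(1 - 0.434²) = 1.110
Δt = γΔt₀ = 1.110 × 53 = 58.83 minutes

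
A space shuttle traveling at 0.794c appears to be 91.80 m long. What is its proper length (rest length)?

Contracted length L = 91.80 m
γ = 1/√(1 - 0.794²) = 1.645
L₀ = γL = 1.645 × 91.80 = 151.0 m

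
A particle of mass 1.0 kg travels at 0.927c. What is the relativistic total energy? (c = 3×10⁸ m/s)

γ = 1/√(1 - 0.927²) = 2.6662
mc² = 1.0 × (3×10⁸)² = 9.000×10¹⁶ J
E = γmc² = 2.6662 × 9.000×10¹⁶ = 2.400×10¹⁷ J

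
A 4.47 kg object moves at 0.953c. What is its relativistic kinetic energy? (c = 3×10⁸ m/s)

γ = 1/√(1 - 0.953²) = 3.3007
γ - 1 = 2.3007
KE = (γ-1)mc² = 2.3007 × 4.47 × (3×10⁸)² = 9.256×10¹⁷ J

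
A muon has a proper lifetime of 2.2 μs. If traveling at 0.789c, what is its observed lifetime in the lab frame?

Proper lifetime τ₀ = 2.2 μs
γ = 1/√(1 - 0.789²) = 1.6276
τ = γτ₀ = 1.6276 × 2.2 μs = 3.581 μs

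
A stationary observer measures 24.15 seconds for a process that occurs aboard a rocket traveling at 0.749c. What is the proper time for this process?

Dilated time Δt = 24.15 seconds
γ = 1/√(1 - 0.749²) = 1.509
Δt₀ = Δt/γ = 24.15/1.509 = 16.00 seconds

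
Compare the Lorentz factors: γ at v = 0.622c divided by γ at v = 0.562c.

γ₁ = 1/√(1 - 0.622²) = 1.277
γ₂ = 1/√(1 - 0.562²) = 1.209
γ₁/γ₂ = 1.277/1.209 = 1.056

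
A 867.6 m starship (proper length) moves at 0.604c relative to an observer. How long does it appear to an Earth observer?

Proper length L₀ = 867.6 m
γ = 1/√(1 - 0.604²) = 1.2547
L = L₀/γ = 867.6/1.2547 = 691.5 m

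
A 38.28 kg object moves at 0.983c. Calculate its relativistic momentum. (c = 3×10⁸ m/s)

γ = 1/√(1 - 0.983²) = 5.446
v = 0.983 × 3×10⁸ = 2.949×10⁸ m/s
p = γmv = 5.446 × 38.28 × 2.949×10⁸ = 6.148×10¹⁰ kg·m/s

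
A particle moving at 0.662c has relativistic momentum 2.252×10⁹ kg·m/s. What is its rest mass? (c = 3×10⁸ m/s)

γ = 1/√(1 - 0.662²) = 1.3342
v = 0.662 × 3×10⁸ = 1.986×10⁸ m/s
m = p/(γv) = 2.252×10⁹/(1.3342 × 1.986×10⁸) = 8.499 kg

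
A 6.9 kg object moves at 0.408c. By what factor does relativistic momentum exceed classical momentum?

p_rel = γmv, p_class = mv
Ratio = γ = 1/√(1 - 0.408²) = 1.095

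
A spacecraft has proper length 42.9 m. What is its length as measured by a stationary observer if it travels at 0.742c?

Proper length L₀ = 42.9 m
γ = 1/√(1 - 0.742²) = 1.4916
L = L₀/γ = 42.9/1.4916 = 28.76 m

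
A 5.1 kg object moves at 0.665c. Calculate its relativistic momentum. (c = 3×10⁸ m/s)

γ = 1/√(1 - 0.665²) = 1.339
v = 0.665 × 3×10⁸ = 1.995×10⁸ m/s
p = γmv = 1.339 × 5.1 × 1.995×10⁸ = 1.362×10⁹ kg·m/s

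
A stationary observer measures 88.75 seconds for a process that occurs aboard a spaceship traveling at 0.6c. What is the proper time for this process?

Dilated time Δt = 88.75 seconds
γ = 1/√(1 - 0.6²) = 1.250
Δt₀ = Δt/γ = 88.75/1.250 = 71.00 seconds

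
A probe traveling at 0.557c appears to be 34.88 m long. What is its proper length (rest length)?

Contracted length L = 34.88 m
γ = 1/√(1 - 0.557²) = 1.204
L₀ = γL = 1.204 × 34.88 = 42.00 m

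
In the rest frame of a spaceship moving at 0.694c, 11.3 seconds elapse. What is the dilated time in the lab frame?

Proper time Δt₀ = 11.3 seconds
γ = 1/√(1 - 0.694²) = 1.3889
Δt = γΔt₀ = 1.3889 × 11.3 = 15.69 seconds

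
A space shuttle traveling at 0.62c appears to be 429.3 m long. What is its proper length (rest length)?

Contracted length L = 429.3 m
γ = 1/√(1 - 0.62²) = 1.27453
L₀ = γL = 1.27453 × 429.3 = 547.2 m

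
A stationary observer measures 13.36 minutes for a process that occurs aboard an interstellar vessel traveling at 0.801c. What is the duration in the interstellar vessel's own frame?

Dilated time Δt = 13.36 minutes
γ = 1/√(1 - 0.801²) = 1.6704
Δt₀ = Δt/γ = 13.36/1.6704 = 7.998 minutes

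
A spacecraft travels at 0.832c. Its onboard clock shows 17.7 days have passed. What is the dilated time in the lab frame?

Proper time Δt₀ = 17.7 days
γ = 1/√(1 - 0.832²) = 1.8025
Δt = γΔt₀ = 1.8025 × 17.7 = 31.90 days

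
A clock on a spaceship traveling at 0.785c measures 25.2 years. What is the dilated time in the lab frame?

Proper time Δt₀ = 25.2 years
γ = 1/√(1 - 0.785²) = 1.6142
Δt = γΔt₀ = 1.6142 × 25.2 = 40.68 years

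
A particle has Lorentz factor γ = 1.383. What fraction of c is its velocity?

From γ = 1/√(1 - v²/c²):
1/γ² = 1/1.383² = 0.5228
v²/c² = 1 - 0.5228 = 0.4772
v/c = √(0.4772) = 0.6908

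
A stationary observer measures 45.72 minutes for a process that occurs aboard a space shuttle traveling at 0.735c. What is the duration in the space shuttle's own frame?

Dilated time Δt = 45.72 minutes
γ = 1/√(1 - 0.735²) = 1.475
Δt₀ = Δt/γ = 45.72/1.475 = 31.00 minutes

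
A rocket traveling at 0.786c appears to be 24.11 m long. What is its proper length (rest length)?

Contracted length L = 24.11 m
γ = 1/√(1 - 0.786²) = 1.6175
L₀ = γL = 1.6175 × 24.11 = 39.00 m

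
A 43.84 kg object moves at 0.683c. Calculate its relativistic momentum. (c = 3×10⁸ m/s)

γ = 1/√(1 - 0.683²) = 1.369
v = 0.683 × 3×10⁸ = 2.049×10⁸ m/s
p = γmv = 1.369 × 43.84 × 2.049×10⁸ = 1.230×10¹⁰ kg·m/s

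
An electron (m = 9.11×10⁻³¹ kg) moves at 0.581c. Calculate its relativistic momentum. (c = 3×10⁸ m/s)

γ = 1/√(1 - 0.581²) = 1.229
v = 0.581 × 3×10⁸ = 1.743×10⁸ m/s
p = γmv = 1.229 × 9.11×10⁻³¹ × 1.743×10⁸ = 1.951×10⁻²² kg·m/s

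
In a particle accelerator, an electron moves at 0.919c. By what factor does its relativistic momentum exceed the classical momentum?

p_rel = γmv, p_class = mv
Ratio = γ = 1/√(1 - 0.919²)
= 1/√(0.155439) = 2.536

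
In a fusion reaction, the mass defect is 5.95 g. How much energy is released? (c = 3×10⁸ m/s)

Convert mass defect: Δm = 5.95 g = 0.00595 kg
E = Δm·c² = 0.00595 × (3×10⁸)²
= 0.00595 × 9×10¹⁶ = 5.355×10¹⁴ J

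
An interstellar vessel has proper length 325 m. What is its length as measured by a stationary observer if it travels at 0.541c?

Proper length L₀ = 325 m
γ = 1/√(1 - 0.541²) = 1.189
L = L₀/γ = 325/1.189 = 273.3 m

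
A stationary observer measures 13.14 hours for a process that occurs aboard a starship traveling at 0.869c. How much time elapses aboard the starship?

Dilated time Δt = 13.14 hours
γ = 1/√(1 - 0.869²) = 2.021
Δt₀ = Δt/γ = 13.14/2.021 = 6.502 hours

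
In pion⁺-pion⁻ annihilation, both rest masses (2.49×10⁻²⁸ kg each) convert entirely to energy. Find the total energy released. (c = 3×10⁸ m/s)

Both particles have the same rest mass, so total mass = 2m
E = 2m·c² = 2 × 2.49×10⁻²⁸ × (3×10⁸)²
= 2 × 2.49×10⁻²⁸ × 9×10¹⁶
= 4.482×10⁻¹¹ J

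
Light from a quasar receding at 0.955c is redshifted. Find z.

β = 0.955
(1+β)/(1-β) = 1.955/0.045 = 43.44
√(43.44) = 6.591
z = 6.591 - 1 = 5.591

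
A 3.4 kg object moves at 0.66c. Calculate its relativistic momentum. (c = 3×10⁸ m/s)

γ = 1/√(1 - 0.66²) = 1.3311
v = 0.66 × 3×10⁸ = 1.980×10⁸ m/s
p = γmv = 1.3311 × 3.4 × 1.980×10⁸ = 8.961×10⁸ kg·m/s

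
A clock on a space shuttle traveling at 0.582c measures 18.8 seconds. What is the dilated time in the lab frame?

Proper time Δt₀ = 18.8 seconds
γ = 1/√(1 - 0.582²) = 1.230
Δt = γΔt₀ = 1.230 × 18.8 = 23.12 seconds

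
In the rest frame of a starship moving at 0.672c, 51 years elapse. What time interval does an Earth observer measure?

Proper time Δt₀ = 51 years
γ = 1/√(1 - 0.672²) = 1.3503
Δt = γΔt₀ = 1.3503 × 51 = 68.87 years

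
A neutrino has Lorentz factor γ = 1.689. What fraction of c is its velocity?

From γ = 1/√(1 - v²/c²):
1/γ² = 1/1.689² = 0.3505
v²/c² = 1 - 0.3505 = 0.6495
v/c = √(0.6495) = 0.8059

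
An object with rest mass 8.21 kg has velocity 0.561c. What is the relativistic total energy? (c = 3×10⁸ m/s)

γ = 1/√(1 - 0.561²) = 1.208
mc² = 8.21 × (3×10⁸)² = 7.389×10¹⁷ J
E = γmc² = 1.208 × 7.389×10¹⁷ = 8.926×10¹⁷ J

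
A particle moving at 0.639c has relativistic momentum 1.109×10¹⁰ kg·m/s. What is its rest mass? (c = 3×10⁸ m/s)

γ = 1/√(1 - 0.639²) = 1.300
v = 0.639 × 3×10⁸ = 1.917×10⁸ m/s
m = p/(γv) = 1.109×10¹⁰/(1.300 × 1.917×10⁸) = 44.50 kg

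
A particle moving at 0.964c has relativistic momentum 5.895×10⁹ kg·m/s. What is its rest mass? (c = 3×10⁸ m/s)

γ = 1/√(1 - 0.964²) = 3.761
v = 0.964 × 3×10⁸ = 2.892×10⁸ m/s
m = p/(γv) = 5.895×10⁹/(3.761 × 2.892×10⁸) = 5.420 kg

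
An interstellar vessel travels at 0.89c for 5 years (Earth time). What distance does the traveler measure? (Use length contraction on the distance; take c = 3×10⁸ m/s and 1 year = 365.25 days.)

Earth distance: d = v × t = 0.89c × 5 yr = 4.213×10¹⁶ m
γ = 2.193
d' = d/γ = 4.213×10¹⁶/2.193 = 1.921×10¹⁶ m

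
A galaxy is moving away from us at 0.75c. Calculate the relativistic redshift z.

β = 0.75
(1+β)/(1-β) = 1.75/0.25 = 7.000
√(7.000) = 2.646
z = 2.646 - 1 = 1.646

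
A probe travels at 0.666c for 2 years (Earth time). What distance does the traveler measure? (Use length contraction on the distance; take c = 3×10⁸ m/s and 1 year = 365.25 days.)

Earth distance: d = v × t = 0.666c × 2 yr = 1.26104×10¹⁶ m
γ = 1.34057
d' = d/γ = 1.26104×10¹⁶/1.34057 = 9.407×10¹⁵ m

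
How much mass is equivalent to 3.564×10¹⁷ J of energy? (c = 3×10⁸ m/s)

From E = mc², we get m = E/c²
c² = (3×10⁸)² = 9×10¹⁶ m²/s²
m = 3.564×10¹⁷ / 9×10¹⁶ = 3.960 kg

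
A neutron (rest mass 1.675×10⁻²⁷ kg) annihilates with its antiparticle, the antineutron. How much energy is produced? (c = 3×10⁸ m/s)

Both particles have the same rest mass, so total mass = 2m
E = 2m·c² = 2 × 1.675×10⁻²⁷ × (3×10⁸)²
= 2 × 1.675×10⁻²⁷ × 9×10¹⁶
= 3.015×10⁻¹⁰ J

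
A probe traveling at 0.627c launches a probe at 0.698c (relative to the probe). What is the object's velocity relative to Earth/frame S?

u = (u' + v)/(1 + u'v/c²)
Numerator: 0.698 + 0.627 = 1.325
Denominator: 1 + 0.437646 = 1.437646
u = 1.325/1.437646 = 0.9216c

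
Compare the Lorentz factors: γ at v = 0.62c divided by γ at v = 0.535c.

γ₁ = 1/√(1 - 0.62²) = 1.275
γ₂ = 1/√(1 - 0.535²) = 1.184
γ₁/γ₂ = 1.275/1.184 = 1.077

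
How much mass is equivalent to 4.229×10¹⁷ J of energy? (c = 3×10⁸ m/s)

From E = mc², we get m = E/c²
c² = (3×10⁸)² = 9×10¹⁶ m²/s²
m = 4.229×10¹⁷ / 9×10¹⁶ = 4.699 kg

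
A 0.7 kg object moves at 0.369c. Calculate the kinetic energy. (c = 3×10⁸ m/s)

γ = 1/√(1 - 0.369²) = 1.07593
γ - 1 = 0.07593
KE = (γ-1)mc² = 0.07593 × 0.7 × (3×10⁸)² = 4.784×10¹⁵ J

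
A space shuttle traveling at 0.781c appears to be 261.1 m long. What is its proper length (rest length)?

Contracted length L = 261.1 m
γ = 1/√(1 - 0.781²) = 1.6012
L₀ = γL = 1.6012 × 261.1 = 418.1 m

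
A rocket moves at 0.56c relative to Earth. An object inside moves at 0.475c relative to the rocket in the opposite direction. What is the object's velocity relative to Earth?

Object's velocity in rocket frame is u' = -0.475c
u = (u' + v)/(1 + u'v/c²) = (v - 0.475)/(1 - 0.475·v/c²)
Numerator: 0.56 - 0.475 = 0.085
Denominator: 1 - 0.266 = 0.734
u = 0.085/0.734 = 0.1158c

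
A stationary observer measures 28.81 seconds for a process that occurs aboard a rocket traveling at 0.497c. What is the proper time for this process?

Dilated time Δt = 28.81 seconds
γ = 1/√(1 - 0.497²) = 1.1524
Δt₀ = Δt/γ = 28.81/1.1524 = 25.00 seconds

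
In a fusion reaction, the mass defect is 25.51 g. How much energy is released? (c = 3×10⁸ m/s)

Convert mass defect: Δm = 25.51 g = 0.02551 kg
E = Δm·c² = 0.02551 × (3×10⁸)²
= 0.02551 × 9×10¹⁶ = 2.296×10¹⁵ J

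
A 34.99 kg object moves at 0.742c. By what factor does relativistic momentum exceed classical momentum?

p_rel = γmv, p_class = mv
Ratio = γ = 1/√(1 - 0.742²) = 1.492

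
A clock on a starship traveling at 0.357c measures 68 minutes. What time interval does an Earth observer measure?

Proper time Δt₀ = 68 minutes
γ = 1/√(1 - 0.357²) = 1.07054
Δt = γΔt₀ = 1.07054 × 68 = 72.80 minutes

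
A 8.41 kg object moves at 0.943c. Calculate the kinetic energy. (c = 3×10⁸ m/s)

γ = 1/√(1 - 0.943²) = 3.00487
γ - 1 = 2.00487
KE = (γ-1)mc² = 2.00487 × 8.41 × (3×10⁸)² = 1.517×10¹⁸ J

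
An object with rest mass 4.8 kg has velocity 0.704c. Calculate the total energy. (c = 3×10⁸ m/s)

γ = 1/√(1 - 0.704²) = 1.408
mc² = 4.8 × (3×10⁸)² = 4.320×10¹⁷ J
E = γmc² = 1.408 × 4.320×10¹⁷ = 6.083×10¹⁷ J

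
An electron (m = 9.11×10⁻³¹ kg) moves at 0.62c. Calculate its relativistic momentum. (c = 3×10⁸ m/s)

γ = 1/√(1 - 0.62²) = 1.275
v = 0.62 × 3×10⁸ = 1.860×10⁸ m/s
p = γmv = 1.275 × 9.11×10⁻³¹ × 1.860×10⁸ = 2.160×10⁻²² kg·m/s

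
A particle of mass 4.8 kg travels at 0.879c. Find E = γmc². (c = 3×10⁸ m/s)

γ = 1/√(1 - 0.879²) = 2.0972
mc² = 4.8 × (3×10⁸)² = 4.320×10¹⁷ J
E = γmc² = 2.0972 × 4.320×10¹⁷ = 9.060×10¹⁷ J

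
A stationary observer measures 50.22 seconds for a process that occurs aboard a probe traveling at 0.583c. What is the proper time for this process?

Dilated time Δt = 50.22 seconds
γ = 1/√(1 - 0.583²) = 1.231
Δt₀ = Δt/γ = 50.22/1.231 = 40.80 seconds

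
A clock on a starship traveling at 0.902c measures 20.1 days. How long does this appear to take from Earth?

Proper time Δt₀ = 20.1 days
γ = 1/√(1 - 0.902²) = 2.3162
Δt = γΔt₀ = 2.3162 × 20.1 = 46.56 days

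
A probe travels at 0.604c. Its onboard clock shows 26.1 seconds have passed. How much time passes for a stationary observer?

Proper time Δt₀ = 26.1 seconds
γ = 1/√(1 - 0.604²) = 1.2547
Δt = γΔt₀ = 1.2547 × 26.1 = 32.75 seconds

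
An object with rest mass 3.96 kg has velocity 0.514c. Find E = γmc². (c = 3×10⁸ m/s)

γ = 1/√(1 - 0.514²) = 1.1658
mc² = 3.96 × (3×10⁸)² = 3.564×10¹⁷ J
E = γmc² = 1.1658 × 3.564×10¹⁷ = 4.155×10¹⁷ J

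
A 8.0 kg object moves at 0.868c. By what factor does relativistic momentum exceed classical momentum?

p_rel = γmv, p_class = mv
Ratio = γ = 1/√(1 - 0.868²) = 2.014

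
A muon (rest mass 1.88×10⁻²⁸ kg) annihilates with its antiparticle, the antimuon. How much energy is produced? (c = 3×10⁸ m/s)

Both particles have the same rest mass, so total mass = 2m
E = 2m·c² = 2 × 1.88×10⁻²⁸ × (3×10⁸)²
= 2 × 1.88×10⁻²⁸ × 9×10¹⁶
= 3.384×10⁻¹¹ J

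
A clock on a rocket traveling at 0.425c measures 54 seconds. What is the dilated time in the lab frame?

Proper time Δt₀ = 54 seconds
γ = 1/√(1 - 0.425²) = 1.10474
Δt = γΔt₀ = 1.10474 × 54 = 59.66 seconds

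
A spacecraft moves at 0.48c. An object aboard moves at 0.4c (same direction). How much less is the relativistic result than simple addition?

Classical: u' + v = 0.4 + 0.48 = 0.88c
Relativistic: u = (0.4 + 0.48)/(1 + 0.192) = 0.88/1.192 = 0.7383c
Difference: 0.88 - 0.7383 = 0.1417c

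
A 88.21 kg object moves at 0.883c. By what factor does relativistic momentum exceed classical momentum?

p_rel = γmv, p_class = mv
Ratio = γ = 1/√(1 - 0.883²) = 2.131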